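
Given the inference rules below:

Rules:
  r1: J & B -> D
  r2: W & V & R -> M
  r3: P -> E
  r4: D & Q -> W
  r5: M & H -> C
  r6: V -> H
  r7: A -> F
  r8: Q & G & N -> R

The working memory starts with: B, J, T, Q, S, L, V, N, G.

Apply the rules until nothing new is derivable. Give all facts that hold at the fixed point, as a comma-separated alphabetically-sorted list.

B, C, D, G, H, J, L, M, N, Q, R, S, T, V, W

Round 1 — r1, r6, r8, derive D, H, R.
Round 2 — r4, derive W.
Round 3 — r2, derive M.
Round 4 — r5, derive C.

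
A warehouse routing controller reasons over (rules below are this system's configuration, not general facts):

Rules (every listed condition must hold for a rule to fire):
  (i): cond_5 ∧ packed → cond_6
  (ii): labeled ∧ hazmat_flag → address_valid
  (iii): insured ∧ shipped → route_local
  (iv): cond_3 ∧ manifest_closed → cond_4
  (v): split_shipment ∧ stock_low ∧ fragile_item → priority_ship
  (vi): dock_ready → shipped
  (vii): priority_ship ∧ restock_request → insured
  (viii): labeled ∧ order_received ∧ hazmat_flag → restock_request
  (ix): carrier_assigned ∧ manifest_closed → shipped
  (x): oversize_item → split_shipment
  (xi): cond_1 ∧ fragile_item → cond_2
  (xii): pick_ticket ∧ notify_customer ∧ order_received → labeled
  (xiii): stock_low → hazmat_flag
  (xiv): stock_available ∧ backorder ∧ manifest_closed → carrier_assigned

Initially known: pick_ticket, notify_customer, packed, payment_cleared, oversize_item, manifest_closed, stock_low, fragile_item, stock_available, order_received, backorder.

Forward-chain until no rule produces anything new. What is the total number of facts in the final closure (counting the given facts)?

21

[1] (x) [oversize_item → split_shipment]; (xii) [pick_ticket ∧ notify_customer ∧ order_received → labeled]; (xiii) [stock_low → hazmat_flag]; (xiv) [stock_available ∧ backorder ∧ manifest_closed → carrier_assigned]. ⇒ new: split_shipment, labeled, hazmat_flag, carrier_assigned.
[2] (ii) [labeled ∧ hazmat_flag → address_valid]; (v) [split_shipment ∧ stock_low ∧ fragile_item → priority_ship]; (viii) [labeled ∧ order_received ∧ hazmat_flag → restock_request]; (ix) [carrier_assigned ∧ manifest_closed → shipped]. ⇒ new: address_valid, priority_ship, restock_request, shipped.
[3] (vii) [priority_ship ∧ restock_request → insured]. ⇒ new: insured.
[4] (iii) [insured ∧ shipped → route_local]. ⇒ new: route_local.
Closure: {address_valid, backorder, carrier_assigned, fragile_item, hazmat_flag, insured, labeled, manifest_closed, notify_customer, order_received, oversize_item, packed, payment_cleared, pick_ticket, priority_ship, restock_request, route_local, shipped, split_shipment, stock_available, stock_low} — 21 facts.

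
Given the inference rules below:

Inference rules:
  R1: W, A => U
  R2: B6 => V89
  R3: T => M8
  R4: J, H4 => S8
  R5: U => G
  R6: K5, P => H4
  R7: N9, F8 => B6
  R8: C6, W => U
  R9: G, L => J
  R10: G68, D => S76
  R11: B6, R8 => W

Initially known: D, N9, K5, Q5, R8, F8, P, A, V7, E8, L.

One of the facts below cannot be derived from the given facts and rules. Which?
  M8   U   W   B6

Round 1 fires R6, R7, giving H4, B6.
Round 2 fires R2, R11, giving V89, W.
Round 3 fires R1, giving U.
Round 4 fires R5, giving G.
Round 5 fires R9, giving J.
Round 6 fires R4, giving S8.
Derived: W (round 2), U (round 3), B6 (round 1). M8 never appears in any round.

M8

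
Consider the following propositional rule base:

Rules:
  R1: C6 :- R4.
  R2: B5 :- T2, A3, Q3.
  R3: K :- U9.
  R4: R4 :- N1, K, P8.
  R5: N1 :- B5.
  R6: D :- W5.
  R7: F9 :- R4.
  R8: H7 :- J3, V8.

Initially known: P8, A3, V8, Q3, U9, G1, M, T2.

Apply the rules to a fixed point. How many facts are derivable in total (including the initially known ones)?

14

Round 1 fires R2, R3, giving B5, K.
Round 2 fires R5, giving N1.
Round 3 fires R4, giving R4.
Round 4 fires R1, R7, giving C6, F9.
Closure: {A3, B5, C6, F9, G1, K, M, N1, P8, Q3, R4, T2, U9, V8} — 14 facts.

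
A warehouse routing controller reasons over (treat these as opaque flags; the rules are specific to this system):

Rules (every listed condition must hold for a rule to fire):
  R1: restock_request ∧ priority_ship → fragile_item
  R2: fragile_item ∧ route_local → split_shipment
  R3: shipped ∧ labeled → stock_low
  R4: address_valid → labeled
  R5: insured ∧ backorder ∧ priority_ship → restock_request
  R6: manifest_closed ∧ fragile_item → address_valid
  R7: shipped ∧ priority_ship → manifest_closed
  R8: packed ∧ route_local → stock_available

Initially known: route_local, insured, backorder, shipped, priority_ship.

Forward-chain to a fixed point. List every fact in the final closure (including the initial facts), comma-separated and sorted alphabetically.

address_valid, backorder, fragile_item, insured, labeled, manifest_closed, priority_ship, restock_request, route_local, shipped, split_shipment, stock_low

Round 1: R5 [insured ∧ backorder ∧ priority_ship → restock_request]; R7 [shipped ∧ priority_ship → manifest_closed]. New: restock_request, manifest_closed.
Round 2: R1 [restock_request ∧ priority_ship → fragile_item]. New: fragile_item.
Round 3: R2 [fragile_item ∧ route_local → split_shipment]; R6 [manifest_closed ∧ fragile_item → address_valid]. New: split_shipment, address_valid.
Round 4: R4 [address_valid → labeled]. New: labeled.
Round 5: R3 [shipped ∧ labeled → stock_low]. New: stock_low.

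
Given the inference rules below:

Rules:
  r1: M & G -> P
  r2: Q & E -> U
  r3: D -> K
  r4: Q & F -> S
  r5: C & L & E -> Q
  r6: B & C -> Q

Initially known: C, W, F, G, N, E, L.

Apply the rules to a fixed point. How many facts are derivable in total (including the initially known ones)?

Round 1: r5 [C & L & E -> Q]. Adds Q.
Round 2: r2 [Q & E -> U]; r4 [Q & F -> S]. Adds U, S.
Closure: {C, E, F, G, L, N, Q, S, U, W} — 10 facts.

10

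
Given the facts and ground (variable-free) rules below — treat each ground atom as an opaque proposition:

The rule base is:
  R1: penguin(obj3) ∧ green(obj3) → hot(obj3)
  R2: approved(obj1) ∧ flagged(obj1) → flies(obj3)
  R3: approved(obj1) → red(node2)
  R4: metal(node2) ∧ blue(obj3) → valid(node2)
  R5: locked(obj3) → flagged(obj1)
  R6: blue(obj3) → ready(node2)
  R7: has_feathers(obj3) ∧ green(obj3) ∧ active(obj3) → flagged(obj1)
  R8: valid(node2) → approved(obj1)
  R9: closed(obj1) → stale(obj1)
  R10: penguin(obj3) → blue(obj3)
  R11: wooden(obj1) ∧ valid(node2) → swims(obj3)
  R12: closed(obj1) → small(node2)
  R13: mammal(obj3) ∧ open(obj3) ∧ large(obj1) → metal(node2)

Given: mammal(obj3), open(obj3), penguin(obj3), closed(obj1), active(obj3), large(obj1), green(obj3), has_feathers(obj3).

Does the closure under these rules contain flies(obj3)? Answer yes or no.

Round 1 fires R1, R7, R9, R10, R12, R13, giving hot(obj3), flagged(obj1), stale(obj1), blue(obj3), small(node2), metal(node2).
Round 2 fires R4, R6, giving valid(node2), ready(node2).
Round 3 fires R8, giving approved(obj1).
Round 4 fires R2, R3, giving flies(obj3), red(node2).
flies(obj3) appears in round 4, so it is derivable.

yes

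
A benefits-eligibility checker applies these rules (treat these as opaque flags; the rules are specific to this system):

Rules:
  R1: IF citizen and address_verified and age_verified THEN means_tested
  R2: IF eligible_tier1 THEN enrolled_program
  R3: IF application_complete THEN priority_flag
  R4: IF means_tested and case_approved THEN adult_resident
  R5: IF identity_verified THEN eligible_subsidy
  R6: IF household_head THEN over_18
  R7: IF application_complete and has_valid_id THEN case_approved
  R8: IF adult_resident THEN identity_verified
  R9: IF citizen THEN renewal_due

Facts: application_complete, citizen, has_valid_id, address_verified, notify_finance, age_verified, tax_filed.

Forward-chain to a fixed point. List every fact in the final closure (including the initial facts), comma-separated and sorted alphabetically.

address_verified, adult_resident, age_verified, application_complete, case_approved, citizen, eligible_subsidy, has_valid_id, identity_verified, means_tested, notify_finance, priority_flag, renewal_due, tax_filed

[1] R1 [IF citizen and address_verified and age_verified THEN means_tested]; R3 [IF application_complete THEN priority_flag]; R7 [IF application_complete and has_valid_id THEN case_approved]; R9 [IF citizen THEN renewal_due]. ⇒ new: means_tested, priority_flag, case_approved, renewal_due.
[2] R4 [IF means_tested and case_approved THEN adult_resident]. ⇒ new: adult_resident.
[3] R8 [IF adult_resident THEN identity_verified]. ⇒ new: identity_verified.
[4] R5 [IF identity_verified THEN eligible_subsidy]. ⇒ new: eligible_subsidy.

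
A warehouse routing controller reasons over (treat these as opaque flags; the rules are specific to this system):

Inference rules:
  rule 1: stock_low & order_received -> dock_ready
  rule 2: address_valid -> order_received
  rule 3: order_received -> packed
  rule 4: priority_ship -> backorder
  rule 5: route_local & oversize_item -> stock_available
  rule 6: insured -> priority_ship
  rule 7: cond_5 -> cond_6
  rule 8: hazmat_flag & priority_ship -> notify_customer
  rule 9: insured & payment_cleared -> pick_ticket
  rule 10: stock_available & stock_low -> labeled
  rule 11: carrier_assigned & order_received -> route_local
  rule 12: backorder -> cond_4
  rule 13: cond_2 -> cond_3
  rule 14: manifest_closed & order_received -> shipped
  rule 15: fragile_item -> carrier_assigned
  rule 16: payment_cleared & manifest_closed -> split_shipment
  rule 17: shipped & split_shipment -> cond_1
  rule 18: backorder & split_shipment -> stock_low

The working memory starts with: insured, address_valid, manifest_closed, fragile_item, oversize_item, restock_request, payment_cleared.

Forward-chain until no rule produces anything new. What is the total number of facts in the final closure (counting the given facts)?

22

[1] rule 2 [address_valid -> order_received]; rule 6 [insured -> priority_ship]; rule 9 [insured & payment_cleared -> pick_ticket]; rule 15 [fragile_item -> carrier_assigned]; rule 16 [payment_cleared & manifest_closed -> split_shipment]. ⇒ new: order_received, priority_ship, pick_ticket, carrier_assigned, split_shipment.
[2] rule 3 [order_received -> packed]; rule 4 [priority_ship -> backorder]; rule 11 [carrier_assigned & order_received -> route_local]; rule 14 [manifest_closed & order_received -> shipped]. ⇒ new: packed, backorder, route_local, shipped.
[3] rule 5 [route_local & oversize_item -> stock_available]; rule 12 [backorder -> cond_4]; rule 17 [shipped & split_shipment -> cond_1]; rule 18 [backorder & split_shipment -> stock_low]. ⇒ new: stock_available, cond_4, cond_1, stock_low.
[4] rule 1 [stock_low & order_received -> dock_ready]; rule 10 [stock_available & stock_low -> labeled]. ⇒ new: dock_ready, labeled.
Closure: {address_valid, backorder, carrier_assigned, cond_1, cond_4, dock_ready, fragile_item, insured, labeled, manifest_closed, order_received, oversize_item, packed, payment_cleared, pick_ticket, priority_ship, restock_request, route_local, shipped, split_shipment, stock_available, stock_low} — 22 facts.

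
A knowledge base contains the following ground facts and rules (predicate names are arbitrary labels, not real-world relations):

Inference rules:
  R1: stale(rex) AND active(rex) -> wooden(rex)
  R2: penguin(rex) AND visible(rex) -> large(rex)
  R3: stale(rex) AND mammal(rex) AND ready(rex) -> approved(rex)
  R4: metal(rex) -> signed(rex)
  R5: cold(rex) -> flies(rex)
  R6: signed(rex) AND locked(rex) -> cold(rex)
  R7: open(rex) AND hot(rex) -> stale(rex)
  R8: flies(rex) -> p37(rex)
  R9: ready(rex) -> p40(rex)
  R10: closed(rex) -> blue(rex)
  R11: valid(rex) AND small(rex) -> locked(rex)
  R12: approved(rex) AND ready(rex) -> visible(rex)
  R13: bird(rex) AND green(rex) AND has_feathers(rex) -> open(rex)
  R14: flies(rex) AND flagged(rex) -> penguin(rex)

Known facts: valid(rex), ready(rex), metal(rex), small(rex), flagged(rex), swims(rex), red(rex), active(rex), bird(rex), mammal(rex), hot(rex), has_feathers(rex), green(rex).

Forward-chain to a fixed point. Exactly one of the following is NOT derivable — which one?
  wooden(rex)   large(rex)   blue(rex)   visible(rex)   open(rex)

blue(rex)

Round 1: R4 [metal(rex) -> signed(rex)]; R9 [ready(rex) -> p40(rex)]; R11 [valid(rex) AND small(rex) -> locked(rex)]; R13 [bird(rex) AND green(rex) AND has_feathers(rex) -> open(rex)]. Adds signed(rex), p40(rex), locked(rex), open(rex).
Round 2: R6 [signed(rex) AND locked(rex) -> cold(rex)]; R7 [open(rex) AND hot(rex) -> stale(rex)]. Adds cold(rex), stale(rex).
Round 3: R1 [stale(rex) AND active(rex) -> wooden(rex)]; R3 [stale(rex) AND mammal(rex) AND ready(rex) -> approved(rex)]; R5 [cold(rex) -> flies(rex)]. Adds wooden(rex), approved(rex), flies(rex).
Round 4: R8 [flies(rex) -> p37(rex)]; R12 [approved(rex) AND ready(rex) -> visible(rex)]; R14 [flies(rex) AND flagged(rex) -> penguin(rex)]. Adds p37(rex), visible(rex), penguin(rex).
Round 5: R2 [penguin(rex) AND visible(rex) -> large(rex)]. Adds large(rex).
Derived: wooden(rex) (round 3), open(rex) (round 1), large(rex) (round 5), visible(rex) (round 4). blue(rex) never appears in any round.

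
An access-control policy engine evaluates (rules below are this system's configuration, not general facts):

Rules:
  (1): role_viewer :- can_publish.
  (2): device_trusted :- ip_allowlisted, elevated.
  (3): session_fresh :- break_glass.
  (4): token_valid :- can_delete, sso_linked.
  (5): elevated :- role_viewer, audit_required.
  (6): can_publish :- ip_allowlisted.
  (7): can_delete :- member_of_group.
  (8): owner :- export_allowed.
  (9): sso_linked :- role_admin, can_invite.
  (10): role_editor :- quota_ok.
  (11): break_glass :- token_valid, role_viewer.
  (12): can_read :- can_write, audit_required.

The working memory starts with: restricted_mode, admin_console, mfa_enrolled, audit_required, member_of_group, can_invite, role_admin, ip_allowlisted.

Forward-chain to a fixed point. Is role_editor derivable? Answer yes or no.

[1] (6) [can_publish :- ip_allowlisted.]; (7) [can_delete :- member_of_group.]; (9) [sso_linked :- role_admin, can_invite.]. ⇒ new: can_publish, can_delete, sso_linked.
[2] (1) [role_viewer :- can_publish.]; (4) [token_valid :- can_delete, sso_linked.]. ⇒ new: role_viewer, token_valid.
[3] (5) [elevated :- role_viewer, audit_required.]; (11) [break_glass :- token_valid, role_viewer.]. ⇒ new: elevated, break_glass.
[4] (2) [device_trusted :- ip_allowlisted, elevated.]; (3) [session_fresh :- break_glass.]. ⇒ new: device_trusted, session_fresh.
Fixed point reached. role_editor is concluded only by (10); (10) needs quota_ok (never derived).

no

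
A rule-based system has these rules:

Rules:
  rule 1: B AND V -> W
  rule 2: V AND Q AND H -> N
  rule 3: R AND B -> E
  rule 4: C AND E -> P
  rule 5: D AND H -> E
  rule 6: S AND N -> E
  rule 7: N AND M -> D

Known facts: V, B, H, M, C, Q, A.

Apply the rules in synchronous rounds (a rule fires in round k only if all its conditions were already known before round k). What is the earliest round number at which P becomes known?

Round 1 fires rule 1, rule 2, giving W, N.
Round 2 fires rule 7, giving D.
Round 3 fires rule 5, giving E.
Round 4 fires rule 4, giving P.
P first appears in round 4.

4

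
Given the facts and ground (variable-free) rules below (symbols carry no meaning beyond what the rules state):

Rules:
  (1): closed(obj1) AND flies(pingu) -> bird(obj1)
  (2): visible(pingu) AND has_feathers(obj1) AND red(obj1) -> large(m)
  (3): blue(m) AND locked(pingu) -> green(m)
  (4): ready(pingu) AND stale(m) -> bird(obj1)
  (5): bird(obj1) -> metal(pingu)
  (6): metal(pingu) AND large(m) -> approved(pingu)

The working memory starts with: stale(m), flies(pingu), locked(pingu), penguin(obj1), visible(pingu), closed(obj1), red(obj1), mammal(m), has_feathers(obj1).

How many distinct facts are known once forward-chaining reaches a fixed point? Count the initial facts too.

Round 1: (1) [closed(obj1) AND flies(pingu) -> bird(obj1)]; (2) [visible(pingu) AND has_feathers(obj1) AND red(obj1) -> large(m)]. Adds bird(obj1), large(m).
Round 2: (5) [bird(obj1) -> metal(pingu)]. Adds metal(pingu).
Round 3: (6) [metal(pingu) AND large(m) -> approved(pingu)]. Adds approved(pingu).
Closure: {approved(pingu), bird(obj1), closed(obj1), flies(pingu), has_feathers(obj1), large(m), locked(pingu), mammal(m), metal(pingu), penguin(obj1), red(obj1), stale(m), visible(pingu)} — 13 facts.

13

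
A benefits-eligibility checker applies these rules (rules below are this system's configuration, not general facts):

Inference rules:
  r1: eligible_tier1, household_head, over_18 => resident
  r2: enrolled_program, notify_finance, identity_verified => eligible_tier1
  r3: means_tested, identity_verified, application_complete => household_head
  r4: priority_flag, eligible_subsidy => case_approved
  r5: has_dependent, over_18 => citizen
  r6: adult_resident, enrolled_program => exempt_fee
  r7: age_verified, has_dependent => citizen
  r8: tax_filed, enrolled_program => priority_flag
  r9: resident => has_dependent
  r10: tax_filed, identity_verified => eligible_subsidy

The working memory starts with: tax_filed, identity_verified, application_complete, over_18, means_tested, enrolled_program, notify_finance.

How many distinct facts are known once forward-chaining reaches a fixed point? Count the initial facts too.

[1] r2 [enrolled_program, notify_finance, identity_verified => eligible_tier1]; r3 [means_tested, identity_verified, application_complete => household_head]; r8 [tax_filed, enrolled_program => priority_flag]; r10 [tax_filed, identity_verified => eligible_subsidy]. ⇒ new: eligible_tier1, household_head, priority_flag, eligible_subsidy.
[2] r1 [eligible_tier1, household_head, over_18 => resident]; r4 [priority_flag, eligible_subsidy => case_approved]. ⇒ new: resident, case_approved.
[3] r9 [resident => has_dependent]. ⇒ new: has_dependent.
[4] r5 [has_dependent, over_18 => citizen]. ⇒ new: citizen.
Closure: {application_complete, case_approved, citizen, eligible_subsidy, eligible_tier1, enrolled_program, has_dependent, household_head, identity_verified, means_tested, notify_finance, over_18, priority_flag, resident, tax_filed} — 15 facts.

15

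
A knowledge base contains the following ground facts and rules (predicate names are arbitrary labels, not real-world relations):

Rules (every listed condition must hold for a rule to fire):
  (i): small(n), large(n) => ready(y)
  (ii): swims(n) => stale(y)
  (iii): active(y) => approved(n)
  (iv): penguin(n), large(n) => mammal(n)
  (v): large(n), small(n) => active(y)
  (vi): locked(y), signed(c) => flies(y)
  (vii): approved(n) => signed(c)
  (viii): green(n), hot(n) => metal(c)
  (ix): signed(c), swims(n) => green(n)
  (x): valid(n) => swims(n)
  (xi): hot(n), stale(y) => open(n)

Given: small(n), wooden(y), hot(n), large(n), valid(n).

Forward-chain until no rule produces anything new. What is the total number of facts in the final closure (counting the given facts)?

Round 1: (i) [small(n), large(n) => ready(y)]; (v) [large(n), small(n) => active(y)]; (x) [valid(n) => swims(n)]. New: ready(y), active(y), swims(n).
Round 2: (ii) [swims(n) => stale(y)]; (iii) [active(y) => approved(n)]. New: stale(y), approved(n).
Round 3: (vii) [approved(n) => signed(c)]; (xi) [hot(n), stale(y) => open(n)]. New: signed(c), open(n).
Round 4: (ix) [signed(c), swims(n) => green(n)]. New: green(n).
Round 5: (viii) [green(n), hot(n) => metal(c)]. New: metal(c).
Closure: {active(y), approved(n), green(n), hot(n), large(n), metal(c), open(n), ready(y), signed(c), small(n), stale(y), swims(n), valid(n), wooden(y)} — 14 facts.

14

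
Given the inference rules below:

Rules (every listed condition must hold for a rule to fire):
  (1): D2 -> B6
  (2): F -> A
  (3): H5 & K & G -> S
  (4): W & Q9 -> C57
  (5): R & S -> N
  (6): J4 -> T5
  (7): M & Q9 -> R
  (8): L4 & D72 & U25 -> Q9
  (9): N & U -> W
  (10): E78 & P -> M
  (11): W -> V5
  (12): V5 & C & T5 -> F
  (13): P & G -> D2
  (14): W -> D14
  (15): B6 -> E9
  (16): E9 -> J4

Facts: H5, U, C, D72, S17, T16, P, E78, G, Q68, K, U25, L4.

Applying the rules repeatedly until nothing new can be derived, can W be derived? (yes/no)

yes

Round 1 fires (3), (8), (10), (13), giving S, Q9, M, D2.
Round 2 fires (1), (7), giving B6, R.
Round 3 fires (5), (15), giving N, E9.
Round 4 fires (9), (16), giving W, J4.
Round 5 fires (4), (6), (11), (14), giving C57, T5, V5, D14.
Round 6 fires (12), giving F.
Round 7 fires (2), giving A.
W appears in round 4, so it is derivable.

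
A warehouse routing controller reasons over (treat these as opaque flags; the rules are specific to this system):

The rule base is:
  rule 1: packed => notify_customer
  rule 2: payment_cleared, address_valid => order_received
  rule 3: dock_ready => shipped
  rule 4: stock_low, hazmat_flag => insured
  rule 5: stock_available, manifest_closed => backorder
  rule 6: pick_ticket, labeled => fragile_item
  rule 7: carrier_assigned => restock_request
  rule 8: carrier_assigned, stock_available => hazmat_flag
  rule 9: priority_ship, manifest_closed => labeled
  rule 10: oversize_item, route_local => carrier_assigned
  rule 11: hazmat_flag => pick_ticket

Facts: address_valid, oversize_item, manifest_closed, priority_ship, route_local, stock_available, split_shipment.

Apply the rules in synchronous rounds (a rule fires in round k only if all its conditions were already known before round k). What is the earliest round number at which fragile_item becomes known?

Round 1 — rule 5, rule 9, rule 10, derive backorder, labeled, carrier_assigned.
Round 2 — rule 7, rule 8, derive restock_request, hazmat_flag.
Round 3 — rule 11, derive pick_ticket.
Round 4 — rule 6, derive fragile_item.
fragile_item first appears in round 4.

4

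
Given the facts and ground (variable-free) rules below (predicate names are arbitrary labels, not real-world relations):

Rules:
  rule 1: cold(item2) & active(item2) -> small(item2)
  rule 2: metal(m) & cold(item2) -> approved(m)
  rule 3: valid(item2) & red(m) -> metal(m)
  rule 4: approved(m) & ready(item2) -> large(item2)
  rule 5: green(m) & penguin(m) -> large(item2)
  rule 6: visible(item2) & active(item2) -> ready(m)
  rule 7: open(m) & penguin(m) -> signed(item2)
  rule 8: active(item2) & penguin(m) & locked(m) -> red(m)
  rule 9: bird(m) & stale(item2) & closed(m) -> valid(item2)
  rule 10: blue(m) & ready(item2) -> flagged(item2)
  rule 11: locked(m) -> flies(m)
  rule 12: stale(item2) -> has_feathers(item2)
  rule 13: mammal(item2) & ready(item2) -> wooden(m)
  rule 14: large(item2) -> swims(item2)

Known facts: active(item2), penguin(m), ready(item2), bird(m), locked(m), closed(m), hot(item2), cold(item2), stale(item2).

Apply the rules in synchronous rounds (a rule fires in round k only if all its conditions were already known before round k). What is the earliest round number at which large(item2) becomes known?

4

[1] rule 1 [cold(item2) & active(item2) -> small(item2)]; rule 8 [active(item2) & penguin(m) & locked(m) -> red(m)]; rule 9 [bird(m) & stale(item2) & closed(m) -> valid(item2)]; rule 11 [locked(m) -> flies(m)]; rule 12 [stale(item2) -> has_feathers(item2)]. ⇒ new: small(item2), red(m), valid(item2), flies(m), has_feathers(item2).
[2] rule 3 [valid(item2) & red(m) -> metal(m)]. ⇒ new: metal(m).
[3] rule 2 [metal(m) & cold(item2) -> approved(m)]. ⇒ new: approved(m).
[4] rule 4 [approved(m) & ready(item2) -> large(item2)]. ⇒ new: large(item2).
large(item2) first appears in round 4.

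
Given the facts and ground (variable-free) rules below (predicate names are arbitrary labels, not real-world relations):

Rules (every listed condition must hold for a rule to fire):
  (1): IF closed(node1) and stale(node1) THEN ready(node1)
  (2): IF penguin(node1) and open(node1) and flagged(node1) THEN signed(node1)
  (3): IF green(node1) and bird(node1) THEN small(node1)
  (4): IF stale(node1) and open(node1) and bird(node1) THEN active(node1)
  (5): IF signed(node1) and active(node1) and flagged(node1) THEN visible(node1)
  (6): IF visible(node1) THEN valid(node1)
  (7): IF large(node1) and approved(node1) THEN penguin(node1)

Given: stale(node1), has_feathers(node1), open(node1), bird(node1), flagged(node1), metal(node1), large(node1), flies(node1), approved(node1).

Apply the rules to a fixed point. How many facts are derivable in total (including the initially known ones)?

Round 1 — (4), (7), derive active(node1), penguin(node1).
Round 2 — (2), derive signed(node1).
Round 3 — (5), derive visible(node1).
Round 4 — (6), derive valid(node1).
Closure: {active(node1), approved(node1), bird(node1), flagged(node1), flies(node1), has_feathers(node1), large(node1), metal(node1), open(node1), penguin(node1), signed(node1), stale(node1), valid(node1), visible(node1)} — 14 facts.

14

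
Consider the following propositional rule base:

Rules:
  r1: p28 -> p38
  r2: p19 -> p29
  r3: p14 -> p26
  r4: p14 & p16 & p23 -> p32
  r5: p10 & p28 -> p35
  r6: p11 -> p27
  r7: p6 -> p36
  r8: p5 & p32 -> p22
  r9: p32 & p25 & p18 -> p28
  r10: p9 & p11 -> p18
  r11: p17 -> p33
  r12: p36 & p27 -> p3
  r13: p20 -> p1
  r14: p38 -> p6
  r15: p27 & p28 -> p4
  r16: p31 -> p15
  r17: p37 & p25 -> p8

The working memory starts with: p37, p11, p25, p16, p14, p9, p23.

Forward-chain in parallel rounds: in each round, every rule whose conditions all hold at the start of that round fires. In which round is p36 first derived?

Round 1 — r3, r4, r6, r10, r17, derive p26, p32, p27, p18, p8.
Round 2 — r9, derive p28.
Round 3 — r1, r15, derive p38, p4.
Round 4 — r14, derive p6.
Round 5 — r7, derive p36.
p36 first appears in round 5.

5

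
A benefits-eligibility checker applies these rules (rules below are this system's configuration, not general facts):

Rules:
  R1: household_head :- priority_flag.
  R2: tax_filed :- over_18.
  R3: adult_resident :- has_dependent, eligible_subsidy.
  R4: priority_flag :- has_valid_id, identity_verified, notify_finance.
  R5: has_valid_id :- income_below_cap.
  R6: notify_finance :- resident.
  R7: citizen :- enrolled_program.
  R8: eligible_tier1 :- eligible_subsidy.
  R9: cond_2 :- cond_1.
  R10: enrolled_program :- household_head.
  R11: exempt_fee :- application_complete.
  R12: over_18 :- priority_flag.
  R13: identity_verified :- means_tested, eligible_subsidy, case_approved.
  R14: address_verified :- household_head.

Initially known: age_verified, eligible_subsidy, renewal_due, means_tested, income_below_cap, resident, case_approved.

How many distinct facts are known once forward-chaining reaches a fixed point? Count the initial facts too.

18

[1] R5 [has_valid_id :- income_below_cap.]; R6 [notify_finance :- resident.]; R8 [eligible_tier1 :- eligible_subsidy.]; R13 [identity_verified :- means_tested, eligible_subsidy, case_approved.]. ⇒ new: has_valid_id, notify_finance, eligible_tier1, identity_verified.
[2] R4 [priority_flag :- has_valid_id, identity_verified, notify_finance.]. ⇒ new: priority_flag.
[3] R1 [household_head :- priority_flag.]; R12 [over_18 :- priority_flag.]. ⇒ new: household_head, over_18.
[4] R2 [tax_filed :- over_18.]; R10 [enrolled_program :- household_head.]; R14 [address_verified :- household_head.]. ⇒ new: tax_filed, enrolled_program, address_verified.
[5] R7 [citizen :- enrolled_program.]. ⇒ new: citizen.
Closure: {address_verified, age_verified, case_approved, citizen, eligible_subsidy, eligible_tier1, enrolled_program, has_valid_id, household_head, identity_verified, income_below_cap, means_tested, notify_finance, over_18, priority_flag, renewal_due, resident, tax_filed} — 18 facts.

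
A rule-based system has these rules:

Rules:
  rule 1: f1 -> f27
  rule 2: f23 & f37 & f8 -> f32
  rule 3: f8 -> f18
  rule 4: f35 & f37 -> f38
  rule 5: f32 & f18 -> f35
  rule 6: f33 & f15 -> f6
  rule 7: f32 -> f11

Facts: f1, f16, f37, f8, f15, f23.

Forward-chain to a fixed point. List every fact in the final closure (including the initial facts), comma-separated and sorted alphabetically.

Round 1: rule 1 [f1 -> f27]; rule 2 [f23 & f37 & f8 -> f32]; rule 3 [f8 -> f18]. New: f27, f32, f18.
Round 2: rule 5 [f32 & f18 -> f35]; rule 7 [f32 -> f11]. New: f35, f11.
Round 3: rule 4 [f35 & f37 -> f38]. New: f38.

f1, f11, f15, f16, f18, f23, f27, f32, f35, f37, f38, f8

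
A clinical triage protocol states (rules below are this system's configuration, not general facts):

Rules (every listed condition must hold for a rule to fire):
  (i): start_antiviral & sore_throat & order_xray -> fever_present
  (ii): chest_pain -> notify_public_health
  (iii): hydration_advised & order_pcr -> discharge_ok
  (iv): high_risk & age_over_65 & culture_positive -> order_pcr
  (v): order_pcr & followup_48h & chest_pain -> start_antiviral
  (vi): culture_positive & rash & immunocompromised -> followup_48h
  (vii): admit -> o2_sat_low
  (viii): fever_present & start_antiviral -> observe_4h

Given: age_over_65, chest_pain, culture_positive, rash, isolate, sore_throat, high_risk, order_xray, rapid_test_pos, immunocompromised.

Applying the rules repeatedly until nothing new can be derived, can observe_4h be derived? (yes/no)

yes

Round 1: (ii) [chest_pain -> notify_public_health]; (iv) [high_risk & age_over_65 & culture_positive -> order_pcr]; (vi) [culture_positive & rash & immunocompromised -> followup_48h]. New: notify_public_health, order_pcr, followup_48h.
Round 2: (v) [order_pcr & followup_48h & chest_pain -> start_antiviral]. New: start_antiviral.
Round 3: (i) [start_antiviral & sore_throat & order_xray -> fever_present]. New: fever_present.
Round 4: (viii) [fever_present & start_antiviral -> observe_4h]. New: observe_4h.
observe_4h appears in round 4, so it is derivable.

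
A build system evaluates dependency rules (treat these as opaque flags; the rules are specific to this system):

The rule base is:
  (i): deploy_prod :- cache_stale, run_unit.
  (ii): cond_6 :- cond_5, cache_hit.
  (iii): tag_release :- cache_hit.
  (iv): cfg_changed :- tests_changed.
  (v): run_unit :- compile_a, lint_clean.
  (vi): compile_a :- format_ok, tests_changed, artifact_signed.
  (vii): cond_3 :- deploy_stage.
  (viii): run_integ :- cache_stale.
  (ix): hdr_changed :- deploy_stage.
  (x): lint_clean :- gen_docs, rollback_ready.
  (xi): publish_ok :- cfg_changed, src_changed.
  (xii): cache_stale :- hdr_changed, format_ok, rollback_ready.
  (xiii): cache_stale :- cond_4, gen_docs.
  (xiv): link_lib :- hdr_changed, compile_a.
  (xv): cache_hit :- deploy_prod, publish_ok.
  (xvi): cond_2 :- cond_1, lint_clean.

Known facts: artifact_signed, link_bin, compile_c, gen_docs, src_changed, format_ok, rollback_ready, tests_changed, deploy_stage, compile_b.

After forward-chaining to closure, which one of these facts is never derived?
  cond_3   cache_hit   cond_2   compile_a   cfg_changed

Round 1 — (iv), (vi), (vii), (ix), (x), derive cfg_changed, compile_a, cond_3, hdr_changed, lint_clean.
Round 2 — (v), (xi), (xii), (xiv), derive run_unit, publish_ok, cache_stale, link_lib.
Round 3 — (i), (viii), derive deploy_prod, run_integ.
Round 4 — (xv), derive cache_hit.
Round 5 — (iii), derive tag_release.
Derived: cfg_changed (round 1), compile_a (round 1), cache_hit (round 4), cond_3 (round 1). cond_2 never appears in any round.

cond_2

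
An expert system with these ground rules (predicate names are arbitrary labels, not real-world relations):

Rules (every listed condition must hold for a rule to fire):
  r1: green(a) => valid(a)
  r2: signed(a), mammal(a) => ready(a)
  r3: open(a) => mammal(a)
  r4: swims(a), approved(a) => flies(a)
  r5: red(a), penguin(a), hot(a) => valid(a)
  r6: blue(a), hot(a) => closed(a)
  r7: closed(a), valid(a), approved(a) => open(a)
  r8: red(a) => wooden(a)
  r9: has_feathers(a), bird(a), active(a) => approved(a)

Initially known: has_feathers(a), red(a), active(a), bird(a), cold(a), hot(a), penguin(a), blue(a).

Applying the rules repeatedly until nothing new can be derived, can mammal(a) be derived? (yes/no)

Round 1: r5 [red(a), penguin(a), hot(a) => valid(a)]; r6 [blue(a), hot(a) => closed(a)]; r8 [red(a) => wooden(a)]; r9 [has_feathers(a), bird(a), active(a) => approved(a)]. New: valid(a), closed(a), wooden(a), approved(a).
Round 2: r7 [closed(a), valid(a), approved(a) => open(a)]. New: open(a).
Round 3: r3 [open(a) => mammal(a)]. New: mammal(a).
mammal(a) appears in round 3, so it is derivable.

yes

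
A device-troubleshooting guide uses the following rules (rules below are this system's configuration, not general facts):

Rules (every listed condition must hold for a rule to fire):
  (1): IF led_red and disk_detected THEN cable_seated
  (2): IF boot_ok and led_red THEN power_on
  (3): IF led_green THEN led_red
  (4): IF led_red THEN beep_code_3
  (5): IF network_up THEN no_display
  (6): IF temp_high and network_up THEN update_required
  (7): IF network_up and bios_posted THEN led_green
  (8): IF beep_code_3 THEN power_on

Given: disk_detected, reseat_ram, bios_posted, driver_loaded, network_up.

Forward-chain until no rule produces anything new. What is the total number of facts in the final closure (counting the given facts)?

11

Round 1 fires (5), (7), giving no_display, led_green.
Round 2 fires (3), giving led_red.
Round 3 fires (1), (4), giving cable_seated, beep_code_3.
Round 4 fires (8), giving power_on.
Closure: {beep_code_3, bios_posted, cable_seated, disk_detected, driver_loaded, led_green, led_red, network_up, no_display, power_on, reseat_ram} — 11 facts.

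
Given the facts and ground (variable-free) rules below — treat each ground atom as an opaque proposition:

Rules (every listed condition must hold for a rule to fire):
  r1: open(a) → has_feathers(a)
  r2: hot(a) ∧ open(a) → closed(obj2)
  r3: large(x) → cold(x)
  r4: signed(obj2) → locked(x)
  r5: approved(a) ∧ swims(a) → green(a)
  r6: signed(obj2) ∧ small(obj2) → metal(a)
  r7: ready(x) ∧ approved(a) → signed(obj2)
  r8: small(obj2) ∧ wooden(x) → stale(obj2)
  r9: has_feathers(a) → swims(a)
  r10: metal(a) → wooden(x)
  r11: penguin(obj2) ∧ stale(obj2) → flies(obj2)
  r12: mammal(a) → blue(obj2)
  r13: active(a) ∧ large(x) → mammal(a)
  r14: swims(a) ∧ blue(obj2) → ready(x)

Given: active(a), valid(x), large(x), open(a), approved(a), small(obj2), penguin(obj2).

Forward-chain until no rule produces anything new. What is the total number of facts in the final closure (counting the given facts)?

20

Round 1 fires r1, r3, r13, giving has_feathers(a), cold(x), mammal(a).
Round 2 fires r9, r12, giving swims(a), blue(obj2).
Round 3 fires r5, r14, giving green(a), ready(x).
Round 4 fires r7, giving signed(obj2).
Round 5 fires r4, r6, giving locked(x), metal(a).
Round 6 fires r10, giving wooden(x).
Round 7 fires r8, giving stale(obj2).
Round 8 fires r11, giving flies(obj2).
Closure: {active(a), approved(a), blue(obj2), cold(x), flies(obj2), green(a), has_feathers(a), large(x), locked(x), mammal(a), metal(a), open(a), penguin(obj2), ready(x), signed(obj2), small(obj2), stale(obj2), swims(a), valid(x), wooden(x)} — 20 facts.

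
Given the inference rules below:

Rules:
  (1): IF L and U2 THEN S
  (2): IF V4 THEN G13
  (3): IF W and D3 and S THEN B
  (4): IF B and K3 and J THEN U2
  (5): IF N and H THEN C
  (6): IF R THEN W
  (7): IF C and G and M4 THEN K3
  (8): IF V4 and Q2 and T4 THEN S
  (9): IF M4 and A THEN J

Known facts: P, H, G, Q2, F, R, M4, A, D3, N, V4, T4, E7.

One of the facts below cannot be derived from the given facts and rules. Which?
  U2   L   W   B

Round 1 — (2), (5), (6), (8), (9), derive G13, C, W, S, J.
Round 2 — (3), (7), derive B, K3.
Round 3 — (4), derive U2.
Derived: U2 (round 3), W (round 1), B (round 2). L never appears in any round.

L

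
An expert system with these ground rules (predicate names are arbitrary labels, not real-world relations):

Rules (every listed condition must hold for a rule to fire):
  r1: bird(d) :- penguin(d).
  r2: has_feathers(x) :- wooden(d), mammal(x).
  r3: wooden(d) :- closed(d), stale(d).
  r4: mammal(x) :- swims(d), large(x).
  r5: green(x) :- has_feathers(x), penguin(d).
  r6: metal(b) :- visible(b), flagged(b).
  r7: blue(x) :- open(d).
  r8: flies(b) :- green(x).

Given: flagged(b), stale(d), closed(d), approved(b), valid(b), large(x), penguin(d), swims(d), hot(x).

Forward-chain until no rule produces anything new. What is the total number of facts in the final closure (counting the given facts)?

Round 1: r1 [bird(d) :- penguin(d).]; r3 [wooden(d) :- closed(d), stale(d).]; r4 [mammal(x) :- swims(d), large(x).]. Adds bird(d), wooden(d), mammal(x).
Round 2: r2 [has_feathers(x) :- wooden(d), mammal(x).]. Adds has_feathers(x).
Round 3: r5 [green(x) :- has_feathers(x), penguin(d).]. Adds green(x).
Round 4: r8 [flies(b) :- green(x).]. Adds flies(b).
Closure: {approved(b), bird(d), closed(d), flagged(b), flies(b), green(x), has_feathers(x), hot(x), large(x), mammal(x), penguin(d), stale(d), swims(d), valid(b), wooden(d)} — 15 facts.

15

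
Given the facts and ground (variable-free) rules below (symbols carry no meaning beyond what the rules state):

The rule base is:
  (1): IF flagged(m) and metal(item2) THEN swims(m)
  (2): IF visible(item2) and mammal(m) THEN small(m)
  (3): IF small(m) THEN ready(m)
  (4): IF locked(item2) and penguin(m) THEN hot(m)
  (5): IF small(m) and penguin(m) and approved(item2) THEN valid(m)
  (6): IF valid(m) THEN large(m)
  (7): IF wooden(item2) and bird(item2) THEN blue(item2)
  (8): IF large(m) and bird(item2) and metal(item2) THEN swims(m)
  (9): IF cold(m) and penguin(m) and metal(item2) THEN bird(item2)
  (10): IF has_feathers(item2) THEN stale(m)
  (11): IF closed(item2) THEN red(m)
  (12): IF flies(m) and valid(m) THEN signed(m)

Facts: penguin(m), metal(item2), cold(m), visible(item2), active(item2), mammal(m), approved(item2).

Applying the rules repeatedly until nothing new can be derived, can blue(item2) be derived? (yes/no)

no

Round 1 fires (2), (9), giving small(m), bird(item2).
Round 2 fires (3), (5), giving ready(m), valid(m).
Round 3 fires (6), giving large(m).
Round 4 fires (8), giving swims(m).
Fixed point reached. blue(item2) is concluded only by (7); (7) needs wooden(item2) (never derived).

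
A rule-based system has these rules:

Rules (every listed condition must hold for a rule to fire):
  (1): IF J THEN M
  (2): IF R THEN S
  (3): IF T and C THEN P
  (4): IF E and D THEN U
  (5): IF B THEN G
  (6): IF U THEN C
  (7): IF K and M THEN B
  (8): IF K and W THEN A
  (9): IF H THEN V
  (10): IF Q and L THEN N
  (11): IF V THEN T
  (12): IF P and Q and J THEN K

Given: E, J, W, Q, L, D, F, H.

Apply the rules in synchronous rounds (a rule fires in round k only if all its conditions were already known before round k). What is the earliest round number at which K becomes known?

4

Round 1 fires (1), (4), (9), (10), giving M, U, V, N.
Round 2 fires (6), (11), giving C, T.
Round 3 fires (3), giving P.
Round 4 fires (12), giving K.
K first appears in round 4.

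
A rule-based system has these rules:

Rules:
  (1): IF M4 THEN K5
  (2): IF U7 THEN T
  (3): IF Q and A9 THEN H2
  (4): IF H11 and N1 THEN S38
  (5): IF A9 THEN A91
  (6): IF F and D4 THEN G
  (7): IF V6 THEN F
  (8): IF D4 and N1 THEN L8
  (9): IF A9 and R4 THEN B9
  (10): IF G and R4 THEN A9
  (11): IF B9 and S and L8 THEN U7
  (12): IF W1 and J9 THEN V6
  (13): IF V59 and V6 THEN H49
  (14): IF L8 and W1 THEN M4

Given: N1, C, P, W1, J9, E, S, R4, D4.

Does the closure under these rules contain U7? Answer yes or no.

Round 1 — (8), (12), derive L8, V6.
Round 2 — (7), (14), derive F, M4.
Round 3 — (1), (6), derive K5, G.
Round 4 — (10), derive A9.
Round 5 — (5), (9), derive A91, B9.
Round 6 — (11), derive U7.
Round 7 — (2), derive T.
U7 appears in round 6, so it is derivable.

yes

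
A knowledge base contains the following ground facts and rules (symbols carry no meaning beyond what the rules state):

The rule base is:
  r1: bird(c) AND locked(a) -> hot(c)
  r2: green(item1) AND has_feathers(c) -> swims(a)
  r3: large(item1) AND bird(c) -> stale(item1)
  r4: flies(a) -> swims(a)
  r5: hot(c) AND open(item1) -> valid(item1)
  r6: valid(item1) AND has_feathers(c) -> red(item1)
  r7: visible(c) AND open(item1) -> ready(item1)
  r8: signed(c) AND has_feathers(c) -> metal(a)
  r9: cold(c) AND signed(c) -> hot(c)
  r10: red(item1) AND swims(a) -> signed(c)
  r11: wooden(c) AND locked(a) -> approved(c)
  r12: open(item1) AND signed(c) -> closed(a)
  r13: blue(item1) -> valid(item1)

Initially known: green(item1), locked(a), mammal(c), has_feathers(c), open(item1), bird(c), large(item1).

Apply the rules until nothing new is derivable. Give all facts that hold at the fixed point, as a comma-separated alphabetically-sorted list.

bird(c), closed(a), green(item1), has_feathers(c), hot(c), large(item1), locked(a), mammal(c), metal(a), open(item1), red(item1), signed(c), stale(item1), swims(a), valid(item1)

Round 1 — r1, r2, r3, derive hot(c), swims(a), stale(item1).
Round 2 — r5, derive valid(item1).
Round 3 — r6, derive red(item1).
Round 4 — r10, derive signed(c).
Round 5 — r8, r12, derive metal(a), closed(a).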